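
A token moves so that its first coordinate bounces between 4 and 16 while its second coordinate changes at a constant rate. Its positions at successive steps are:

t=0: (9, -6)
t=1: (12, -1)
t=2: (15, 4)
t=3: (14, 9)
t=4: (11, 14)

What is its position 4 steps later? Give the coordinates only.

(9, 34)

The first coordinate reflects between 4 and 16, moving 3 per step.
  step 5: 11 → 8
  step 6: 8 → 5
  step 7: 5 → 6
  step 8: 6 → 9
The second coordinate changes by +5 each step: at step 8 it is 34.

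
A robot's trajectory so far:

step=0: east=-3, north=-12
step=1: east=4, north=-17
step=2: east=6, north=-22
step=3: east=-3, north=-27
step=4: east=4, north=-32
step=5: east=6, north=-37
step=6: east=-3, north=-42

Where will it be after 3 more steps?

The east coordinate repeats the cycle [-3, 4, 6] with period 3; step 9 mod 3 = 0, giving -3.
The north coordinate changes by -5 each step, so at step 9 it is -12 + 9·(-5) = -57.

east=-3, north=-57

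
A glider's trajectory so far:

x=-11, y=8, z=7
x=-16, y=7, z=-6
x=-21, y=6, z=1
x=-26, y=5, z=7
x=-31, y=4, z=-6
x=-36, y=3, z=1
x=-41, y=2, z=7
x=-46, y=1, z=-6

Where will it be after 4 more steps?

x=-66, y=-3, z=1

The x coordinate changes by -5 each step, so at step 11 it is -11 + 11·(-5) = -66.
The y coordinate changes by -1 each step, so at step 11 it is 8 + 11·(-1) = -3.
The z coordinate repeats the cycle [7, -6, 1] with period 3; step 11 mod 3 = 2, giving 1.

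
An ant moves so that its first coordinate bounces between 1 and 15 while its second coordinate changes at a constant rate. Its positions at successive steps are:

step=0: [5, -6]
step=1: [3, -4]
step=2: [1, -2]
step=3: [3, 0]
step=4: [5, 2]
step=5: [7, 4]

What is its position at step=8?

[13, 10]

The first coordinate travels 2 per step and bounces off the walls at 1 and 15.
  step 6: 7 → 9
  step 7: 9 → 11
  step 8: 11 → 13
The second coordinate changes by +2 each step: at step 8 it is 10.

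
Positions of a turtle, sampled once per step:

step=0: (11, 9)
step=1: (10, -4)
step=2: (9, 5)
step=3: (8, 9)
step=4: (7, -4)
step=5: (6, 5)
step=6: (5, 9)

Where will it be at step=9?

The first coordinate changes by -1 each step, so at step 9 it is 11 + 9·(-1) = 2.
The second coordinate repeats the cycle [9, -4, 5] with period 3; step 9 mod 3 = 0, giving 9.

(2, 9)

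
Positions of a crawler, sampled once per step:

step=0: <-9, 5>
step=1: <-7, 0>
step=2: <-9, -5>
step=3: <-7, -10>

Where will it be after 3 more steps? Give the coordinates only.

The first coordinate repeats the cycle [-9, -7] with period 2; step 6 mod 2 = 0, giving -9.
The second coordinate changes by -5 each step, so at step 6 it is 5 + 6·(-5) = -25.

<-9, -25>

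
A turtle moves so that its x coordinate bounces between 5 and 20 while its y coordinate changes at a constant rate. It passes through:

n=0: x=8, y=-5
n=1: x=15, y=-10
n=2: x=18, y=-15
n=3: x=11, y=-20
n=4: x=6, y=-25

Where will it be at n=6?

x=20, y=-35

The x coordinate reflects between 5 and 20, moving 7 per step.
  step 5: 6 → 13
  step 6: 13 → 20
The y coordinate changes by -5 each step: at step 6 it is -35.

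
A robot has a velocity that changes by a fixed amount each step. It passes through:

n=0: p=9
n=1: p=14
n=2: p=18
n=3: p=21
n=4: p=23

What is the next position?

p=24

First differences are +5, +4, +3, +2; their common second difference is -1 (constant acceleration).
step 5: 23 + 1 → p=24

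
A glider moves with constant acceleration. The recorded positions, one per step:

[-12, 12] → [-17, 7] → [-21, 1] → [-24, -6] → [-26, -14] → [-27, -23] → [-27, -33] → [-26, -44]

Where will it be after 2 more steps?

Taking differences between consecutive positions: [-5, -5], [-4, -6], [-3, -7], [-2, -8], [-1, -9], [+0, -10], [+1, -11]. These grow by [+1, -1] each step.
step 8: [-26, -44] + [+2, -12] → [-24, -56]
step 9: [-24, -56] + [+3, -13] → [-21, -69]

[-21, -69]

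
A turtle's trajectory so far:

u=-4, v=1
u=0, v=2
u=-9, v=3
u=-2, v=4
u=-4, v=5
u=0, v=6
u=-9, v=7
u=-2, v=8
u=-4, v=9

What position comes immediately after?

u=0, v=10

U: cycles through -4, 0, -9, -2 every 4 steps. Step 9 lands at position 1 of the cycle → 0.
V: linear, +1 per step → 10 at step 9.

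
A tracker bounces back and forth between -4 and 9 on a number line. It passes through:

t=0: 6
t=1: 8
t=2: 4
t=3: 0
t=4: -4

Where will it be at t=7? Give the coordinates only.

8

The value travels 4 per step and bounces off the walls at -4 and 9.
  step 5: -4 → 0
  step 6: 0 → 4
  step 7: 4 → 8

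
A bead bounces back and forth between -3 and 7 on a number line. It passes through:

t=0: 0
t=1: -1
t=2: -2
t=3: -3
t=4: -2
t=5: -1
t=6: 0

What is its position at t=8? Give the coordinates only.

2

The value travels 1 per step and bounces off the walls at -3 and 7.
  step 7: 0 → 1
  step 8: 1 → 2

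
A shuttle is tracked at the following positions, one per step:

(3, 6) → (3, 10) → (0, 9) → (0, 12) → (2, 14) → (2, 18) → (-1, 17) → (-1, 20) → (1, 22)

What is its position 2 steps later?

(-2, 25)

Step-to-step displacements: (+0, +4), (-3, -1), (+0, +3), (+2, +2), (+0, +4), (-3, -1), (+0, +3), (+2, +2) — a repeating cycle of length 4.
step 9: apply (+0, +4) → (1, 26)
step 10: apply (-3, -1) → (-2, 25)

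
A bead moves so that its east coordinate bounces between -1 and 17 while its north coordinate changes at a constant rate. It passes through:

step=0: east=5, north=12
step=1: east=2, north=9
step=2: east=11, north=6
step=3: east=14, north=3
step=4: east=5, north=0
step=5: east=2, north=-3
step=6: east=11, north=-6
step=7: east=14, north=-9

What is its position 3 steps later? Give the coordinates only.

The east coordinate travels 9 per step and bounces off the walls at -1 and 17.
  step 8: 14 → 5
  step 9: 5 → 2
  step 10: 2 → 11
The north coordinate changes by -3 each step: at step 10 it is -18.

east=11, north=-18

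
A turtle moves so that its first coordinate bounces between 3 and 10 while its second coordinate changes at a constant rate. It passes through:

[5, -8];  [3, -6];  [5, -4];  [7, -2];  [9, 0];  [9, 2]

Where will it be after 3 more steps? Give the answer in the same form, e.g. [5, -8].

[3, 8]

The first coordinate reflects between 3 and 10, moving 2 per step.
  step 6: 9 → 7
  step 7: 7 → 5
  step 8: 5 → 3
The second coordinate changes by +2 each step: at step 8 it is 8.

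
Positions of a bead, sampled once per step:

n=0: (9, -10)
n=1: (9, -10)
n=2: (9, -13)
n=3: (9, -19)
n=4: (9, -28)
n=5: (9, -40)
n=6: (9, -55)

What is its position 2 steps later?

First differences are (+0, +0), (+0, -3), (+0, -6), (+0, -9), (+0, -12), (+0, -15); their common second difference is (+0, -3) (constant acceleration).
step 7: (9, -55) + (+0, -18) → (9, -73)
step 8: (9, -73) + (+0, -21) → (9, -94)

(9, -94)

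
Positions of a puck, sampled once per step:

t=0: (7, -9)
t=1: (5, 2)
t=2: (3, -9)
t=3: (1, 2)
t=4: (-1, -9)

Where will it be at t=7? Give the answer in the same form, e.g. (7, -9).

The first coordinate changes by -2 each step, so at step 7 it is 7 + 7·(-2) = -7.
The second coordinate repeats the cycle [-9, 2] with period 2; step 7 mod 2 = 1, giving 2.

(-7, 2)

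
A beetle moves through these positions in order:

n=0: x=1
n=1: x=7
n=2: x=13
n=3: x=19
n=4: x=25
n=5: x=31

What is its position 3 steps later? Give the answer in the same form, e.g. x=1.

Constant displacement of +6 per step.
step 6: 31 + 6 → x=37
step 7: 37 + 6 → x=43
step 8: 43 + 6 → x=49

x=49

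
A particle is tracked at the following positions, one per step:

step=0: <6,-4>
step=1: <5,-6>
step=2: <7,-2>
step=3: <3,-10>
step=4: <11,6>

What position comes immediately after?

Step-to-step displacements: <-1,-2>, <+2,+4>, <-4,-8>, <+8,+16>; each is -2× the previous.
step 5: <11,6> + <-16,-32> → <-5,-26>

<-5,-26>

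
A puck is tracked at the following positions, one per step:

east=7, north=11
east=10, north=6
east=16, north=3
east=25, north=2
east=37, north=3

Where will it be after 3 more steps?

east=91, north=18

Successive displacements: (+3, -5), (+6, -3), (+9, -1), (+12, +1) — each changes by (+3, +2).
step 5: east=37, north=3 + (+15, +3) → east=52, north=6
step 6: east=52, north=6 + (+18, +5) → east=70, north=11
step 7: east=70, north=11 + (+21, +7) → east=91, north=18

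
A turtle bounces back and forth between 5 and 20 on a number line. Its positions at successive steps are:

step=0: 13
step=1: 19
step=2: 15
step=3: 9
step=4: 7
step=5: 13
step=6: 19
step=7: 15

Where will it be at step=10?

The value reflects between 5 and 20, moving 6 per step.
  step 8: 15 → 9
  step 9: 9 → 7
  step 10: 7 → 13

13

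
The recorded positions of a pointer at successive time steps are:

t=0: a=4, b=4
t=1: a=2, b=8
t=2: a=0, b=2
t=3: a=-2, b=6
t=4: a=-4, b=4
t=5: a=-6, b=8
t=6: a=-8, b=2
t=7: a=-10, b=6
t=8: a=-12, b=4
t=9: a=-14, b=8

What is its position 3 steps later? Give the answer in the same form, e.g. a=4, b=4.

The a coordinate changes by -2 each step, so at step 12 it is 4 + 12·(-2) = -20.
The b coordinate repeats the cycle [4, 8, 2, 6] with period 4; step 12 mod 4 = 0, giving 4.

a=-20, b=4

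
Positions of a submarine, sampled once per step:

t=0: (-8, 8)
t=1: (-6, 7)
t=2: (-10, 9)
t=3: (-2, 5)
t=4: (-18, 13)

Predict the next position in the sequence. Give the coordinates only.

(14, -3)

Step-to-step displacements: (+2, -1), (-4, +2), (+8, -4), (-16, +8); each is -2× the previous.
step 5: (-18, 13) + (+32, -16) → (14, -3)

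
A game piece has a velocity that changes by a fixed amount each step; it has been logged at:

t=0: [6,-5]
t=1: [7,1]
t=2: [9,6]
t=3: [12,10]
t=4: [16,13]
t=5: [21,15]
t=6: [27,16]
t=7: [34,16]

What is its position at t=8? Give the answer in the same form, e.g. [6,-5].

[42,15]

Taking differences between consecutive positions: [+1,+6], [+2,+5], [+3,+4], [+4,+3], [+5,+2], [+6,+1], [+7,+0]. These grow by [+1,-1] each step.
step 8: [34,16] + [+8,-1] → [42,15]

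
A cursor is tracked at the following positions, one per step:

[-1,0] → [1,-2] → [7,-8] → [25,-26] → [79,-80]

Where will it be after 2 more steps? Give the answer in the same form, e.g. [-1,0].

Step-to-step displacements: [+2,-2], [+6,-6], [+18,-18], [+54,-54]; each is 3× the previous.
step 5: [79,-80] + [+162,-162] → [241,-242]
step 6: [241,-242] + [+486,-486] → [727,-728]

[727,-728]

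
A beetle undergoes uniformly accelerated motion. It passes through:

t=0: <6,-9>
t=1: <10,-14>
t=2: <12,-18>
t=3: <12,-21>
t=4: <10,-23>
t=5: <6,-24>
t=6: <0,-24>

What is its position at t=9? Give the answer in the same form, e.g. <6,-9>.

<-30,-18>

First differences are <+4,-5>, <+2,-4>, <+0,-3>, <-2,-2>, <-4,-1>, <-6,+0>; their common second difference is <-2,+1> (constant acceleration).
step 7: <0,-24> + <-8,+1> → <-8,-23>
step 8: <-8,-23> + <-10,+2> → <-18,-21>
step 9: <-18,-21> + <-12,+3> → <-30,-18>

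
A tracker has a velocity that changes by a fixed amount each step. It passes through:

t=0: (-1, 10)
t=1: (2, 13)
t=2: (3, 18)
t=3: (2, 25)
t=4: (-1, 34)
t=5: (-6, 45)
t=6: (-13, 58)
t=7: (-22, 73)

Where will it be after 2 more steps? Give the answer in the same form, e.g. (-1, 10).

(-46, 109)

Successive displacements: (+3, +3), (+1, +5), (-1, +7), (-3, +9), (-5, +11), (-7, +13), (-9, +15) — each changes by (-2, +2).
step 8: (-22, 73) + (-11, +17) → (-33, 90)
step 9: (-33, 90) + (-13, +19) → (-46, 109)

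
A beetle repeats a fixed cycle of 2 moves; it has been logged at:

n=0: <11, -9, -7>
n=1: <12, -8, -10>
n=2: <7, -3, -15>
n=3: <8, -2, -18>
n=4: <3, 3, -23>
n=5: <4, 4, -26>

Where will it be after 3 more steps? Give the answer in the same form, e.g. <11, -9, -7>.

<-5, 15, -39>

Differencing gives <+1, +1, -3>, <-5, +5, -5>, <+1, +1, -3>, <-5, +5, -5>, <+1, +1, -3>. This is the pattern <+1, +1, -3>, <-5, +5, -5> repeated.
step 6: apply <-5, +5, -5> → <-1, 9, -31>
step 7: apply <+1, +1, -3> → <0, 10, -34>
step 8: apply <-5, +5, -5> → <-5, 15, -39>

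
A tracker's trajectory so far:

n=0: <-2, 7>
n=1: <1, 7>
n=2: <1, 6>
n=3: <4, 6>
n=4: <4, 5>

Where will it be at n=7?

<10, 4>

The moves between consecutive positions are <+3, +0>, <+0, -1>, <+3, +0>, <+0, -1>; they repeat the 2-cycle [<+3, +0>, <+0, -1>].
step 5: apply <+3, +0> → <7, 5>
step 6: apply <+0, -1> → <7, 4>
step 7: apply <+3, +0> → <10, 4>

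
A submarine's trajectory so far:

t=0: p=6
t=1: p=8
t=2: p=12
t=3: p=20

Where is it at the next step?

p=36

The jumps are +2, +4, +8 — a geometric progression with ratio 2.
step 4: 20 + 16 → p=36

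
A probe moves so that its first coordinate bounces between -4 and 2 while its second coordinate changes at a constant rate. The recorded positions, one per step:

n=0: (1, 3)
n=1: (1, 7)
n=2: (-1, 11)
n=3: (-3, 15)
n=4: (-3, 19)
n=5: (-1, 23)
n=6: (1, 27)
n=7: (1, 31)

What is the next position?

(-1, 35)

The first coordinate reflects between -4 and 2, moving 2 per step.
  step 8: 1 → -1
The second coordinate changes by +4 each step: at step 8 it is 35.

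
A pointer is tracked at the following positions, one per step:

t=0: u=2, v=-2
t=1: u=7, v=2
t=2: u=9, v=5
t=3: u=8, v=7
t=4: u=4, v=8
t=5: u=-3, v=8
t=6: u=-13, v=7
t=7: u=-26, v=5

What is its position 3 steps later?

Successive displacements: (+5,+4), (+2,+3), (-1,+2), (-4,+1), (-7,+0), (-10,-1), (-13,-2) — each changes by (-3,-1).
step 8: u=-26, v=5 + (-16,-3) → u=-42, v=2
step 9: u=-42, v=2 + (-19,-4) → u=-61, v=-2
step 10: u=-61, v=-2 + (-22,-5) → u=-83, v=-7

u=-83, v=-7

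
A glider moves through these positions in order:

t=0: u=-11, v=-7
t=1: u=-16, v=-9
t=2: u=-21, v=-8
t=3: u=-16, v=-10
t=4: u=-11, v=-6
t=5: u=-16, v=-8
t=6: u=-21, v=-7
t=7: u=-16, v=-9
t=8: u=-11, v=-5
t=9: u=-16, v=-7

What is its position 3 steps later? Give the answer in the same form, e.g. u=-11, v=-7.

u=-11, v=-4

Step-to-step displacements: (-5, -2), (-5, +1), (+5, -2), (+5, +4), (-5, -2), (-5, +1), (+5, -2), (+5, +4), (-5, -2) — a repeating cycle of length 4.
step 10: apply (-5, +1) → u=-21, v=-6
step 11: apply (+5, -2) → u=-16, v=-8
step 12: apply (+5, +4) → u=-11, v=-4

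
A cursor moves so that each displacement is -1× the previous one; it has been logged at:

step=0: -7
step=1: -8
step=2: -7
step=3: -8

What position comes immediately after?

Consecutive displacements -1, +1, -1 scale by a factor of -1 each step.
step 4: -8 + 1 → -7

-7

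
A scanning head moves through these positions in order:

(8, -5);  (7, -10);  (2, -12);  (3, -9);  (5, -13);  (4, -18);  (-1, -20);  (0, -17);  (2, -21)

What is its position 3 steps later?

Differencing gives (-1, -5), (-5, -2), (+1, +3), (+2, -4), (-1, -5), (-5, -2), (+1, +3), (+2, -4). This is the pattern (-1, -5), (-5, -2), (+1, +3), (+2, -4) repeated.
step 9: apply (-1, -5) → (1, -26)
step 10: apply (-5, -2) → (-4, -28)
step 11: apply (+1, +3) → (-3, -25)

(-3, -25)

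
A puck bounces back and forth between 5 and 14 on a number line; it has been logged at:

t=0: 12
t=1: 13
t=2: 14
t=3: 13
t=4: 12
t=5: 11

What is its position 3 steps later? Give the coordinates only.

The value travels 1 per step and bounces off the walls at 5 and 14.
  step 6: 11 → 10
  step 7: 10 → 9
  step 8: 9 → 8

8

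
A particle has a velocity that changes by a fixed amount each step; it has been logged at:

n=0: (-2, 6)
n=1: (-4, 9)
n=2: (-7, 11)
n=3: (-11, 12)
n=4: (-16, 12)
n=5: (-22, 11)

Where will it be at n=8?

(-46, 2)

Successive displacements: (-2, +3), (-3, +2), (-4, +1), (-5, +0), (-6, -1) — each changes by (-1, -1).
step 6: (-22, 11) + (-7, -2) → (-29, 9)
step 7: (-29, 9) + (-8, -3) → (-37, 6)
step 8: (-37, 6) + (-9, -4) → (-46, 2)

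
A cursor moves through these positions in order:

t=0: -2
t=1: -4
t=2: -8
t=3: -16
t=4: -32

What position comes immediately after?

-64

The jumps are -2, -4, -8, -16 — a geometric progression with ratio 2.
step 5: -32 − 32 → -64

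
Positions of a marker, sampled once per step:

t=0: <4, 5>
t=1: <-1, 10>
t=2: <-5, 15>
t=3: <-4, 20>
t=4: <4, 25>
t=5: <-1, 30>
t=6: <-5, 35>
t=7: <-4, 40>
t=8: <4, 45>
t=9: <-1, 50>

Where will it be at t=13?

The first coordinate repeats the cycle [4, -1, -5, -4] with period 4; step 13 mod 4 = 1, giving -1.
The second coordinate changes by +5 each step, so at step 13 it is 5 + 13·(5) = 70.

<-1, 70>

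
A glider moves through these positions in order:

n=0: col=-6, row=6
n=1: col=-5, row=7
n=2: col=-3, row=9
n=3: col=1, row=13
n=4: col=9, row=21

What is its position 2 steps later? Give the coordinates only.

col=57, row=69

The jumps are (+1,+1), (+2,+2), (+4,+4), (+8,+8) — a geometric progression with ratio 2.
step 5: col=9, row=21 + (+16,+16) → col=25, row=37
step 6: col=25, row=37 + (+32,+32) → col=57, row=69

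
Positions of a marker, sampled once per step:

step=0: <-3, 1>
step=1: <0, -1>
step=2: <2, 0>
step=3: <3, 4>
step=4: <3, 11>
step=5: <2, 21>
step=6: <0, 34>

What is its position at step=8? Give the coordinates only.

First differences are <+3, -2>, <+2, +1>, <+1, +4>, <+0, +7>, <-1, +10>, <-2, +13>; their common second difference is <-1, +3> (constant acceleration).
step 7: <0, 34> + <-3, +16> → <-3, 50>
step 8: <-3, 50> + <-4, +19> → <-7, 69>

<-7, 69>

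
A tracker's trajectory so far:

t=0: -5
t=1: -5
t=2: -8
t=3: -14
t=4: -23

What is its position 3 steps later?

-68

First differences are +0, -3, -6, -9; their common second difference is -3 (constant acceleration).
step 5: -23 − 12 → -35
step 6: -35 − 15 → -50
step 7: -50 − 18 → -68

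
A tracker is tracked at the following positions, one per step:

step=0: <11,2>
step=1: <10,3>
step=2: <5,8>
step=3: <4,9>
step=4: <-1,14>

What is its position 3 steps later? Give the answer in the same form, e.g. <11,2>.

<-8,21>

The moves between consecutive positions are <-1,+1>, <-5,+5>, <-1,+1>, <-5,+5>; they repeat the 2-cycle [<-1,+1>, <-5,+5>].
step 5: apply <-1,+1> → <-2,15>
step 6: apply <-5,+5> → <-7,20>
step 7: apply <-1,+1> → <-8,21>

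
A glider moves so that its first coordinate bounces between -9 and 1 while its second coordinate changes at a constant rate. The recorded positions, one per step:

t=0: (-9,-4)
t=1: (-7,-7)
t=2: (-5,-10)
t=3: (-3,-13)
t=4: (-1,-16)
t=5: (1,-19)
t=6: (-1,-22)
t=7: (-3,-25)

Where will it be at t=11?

The first coordinate travels 2 per step and bounces off the walls at -9 and 1.
  step 8: -3 → -5
  step 9: -5 → -7
  step 10: -7 → -9
  step 11: -9 → -7
The second coordinate changes by -3 each step: at step 11 it is -37.

(-7,-37)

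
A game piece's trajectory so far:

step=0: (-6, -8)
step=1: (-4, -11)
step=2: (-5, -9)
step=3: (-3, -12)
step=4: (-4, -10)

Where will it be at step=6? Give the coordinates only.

(-3, -11)

Differencing gives (+2, -3), (-1, +2), (+2, -3), (-1, +2). This is the pattern (+2, -3), (-1, +2) repeated.
step 5: apply (+2, -3) → (-2, -13)
step 6: apply (-1, +2) → (-3, -11)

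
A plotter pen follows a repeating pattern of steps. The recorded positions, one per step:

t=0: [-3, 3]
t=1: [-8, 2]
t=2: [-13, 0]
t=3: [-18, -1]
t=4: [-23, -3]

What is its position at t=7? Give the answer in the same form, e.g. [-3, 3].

Differencing gives [-5, -1], [-5, -2], [-5, -1], [-5, -2]. This is the pattern [-5, -1], [-5, -2] repeated.
step 5: apply [-5, -1] → [-28, -4]
step 6: apply [-5, -2] → [-33, -6]
step 7: apply [-5, -1] → [-38, -7]

[-38, -7]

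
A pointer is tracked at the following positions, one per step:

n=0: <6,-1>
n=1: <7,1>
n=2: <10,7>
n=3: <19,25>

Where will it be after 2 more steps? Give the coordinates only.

The jumps are <+1,+2>, <+3,+6>, <+9,+18> — a geometric progression with ratio 3.
step 4: <19,25> + <+27,+54> → <46,79>
step 5: <46,79> + <+81,+162> → <127,241>

<127,241>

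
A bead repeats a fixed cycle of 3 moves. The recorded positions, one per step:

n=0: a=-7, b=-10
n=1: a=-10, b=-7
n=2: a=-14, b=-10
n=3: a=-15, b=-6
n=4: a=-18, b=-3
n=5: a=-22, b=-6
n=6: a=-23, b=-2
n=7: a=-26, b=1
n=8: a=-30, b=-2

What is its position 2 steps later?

a=-34, b=5

Step-to-step displacements: (-3, +3), (-4, -3), (-1, +4), (-3, +3), (-4, -3), (-1, +4), (-3, +3), (-4, -3) — a repeating cycle of length 3.
step 9: apply (-1, +4) → a=-31, b=2
step 10: apply (-3, +3) → a=-34, b=5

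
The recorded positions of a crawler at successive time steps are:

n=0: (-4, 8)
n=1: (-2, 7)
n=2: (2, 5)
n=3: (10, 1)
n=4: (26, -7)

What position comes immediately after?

(58, -23)

The jumps are (+2, -1), (+4, -2), (+8, -4), (+16, -8) — a geometric progression with ratio 2.
step 5: (26, -7) + (+32, -16) → (58, -23)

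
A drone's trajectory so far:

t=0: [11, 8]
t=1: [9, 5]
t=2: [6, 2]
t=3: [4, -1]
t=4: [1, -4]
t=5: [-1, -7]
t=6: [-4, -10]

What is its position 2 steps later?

Differencing gives [-2, -3], [-3, -3], [-2, -3], [-3, -3], [-2, -3], [-3, -3]. This is the pattern [-2, -3], [-3, -3] repeated.
step 7: apply [-2, -3] → [-6, -13]
step 8: apply [-3, -3] → [-9, -16]

[-9, -16]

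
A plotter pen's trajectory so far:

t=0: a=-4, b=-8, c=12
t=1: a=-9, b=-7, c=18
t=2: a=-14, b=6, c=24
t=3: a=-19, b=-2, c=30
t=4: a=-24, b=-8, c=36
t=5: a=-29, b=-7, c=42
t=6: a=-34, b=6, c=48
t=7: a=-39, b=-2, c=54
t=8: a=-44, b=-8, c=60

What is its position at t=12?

The a coordinate changes by -5 each step, so at step 12 it is -4 + 12·(-5) = -64.
The b coordinate repeats the cycle [-8, -7, 6, -2] with period 4; step 12 mod 4 = 0, giving -8.
The c coordinate changes by +6 each step, so at step 12 it is 12 + 12·(6) = 84.

a=-64, b=-8, c=84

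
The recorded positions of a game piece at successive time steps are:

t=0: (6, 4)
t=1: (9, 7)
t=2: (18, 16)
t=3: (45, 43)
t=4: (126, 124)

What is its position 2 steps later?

Consecutive displacements (+3, +3), (+9, +9), (+27, +27), (+81, +81) scale by a factor of 3 each step.
step 5: (126, 124) + (+243, +243) → (369, 367)
step 6: (369, 367) + (+729, +729) → (1098, 1096)

(1098, 1096)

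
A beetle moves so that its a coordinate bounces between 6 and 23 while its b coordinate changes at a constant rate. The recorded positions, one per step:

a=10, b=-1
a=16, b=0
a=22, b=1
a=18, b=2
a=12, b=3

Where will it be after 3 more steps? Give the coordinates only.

a=18, b=6

The a coordinate reflects between 6 and 23, moving 6 per step.
  step 5: 12 → 6
  step 6: 6 → 12
  step 7: 12 → 18
The b coordinate changes by +1 each step: at step 7 it is 6.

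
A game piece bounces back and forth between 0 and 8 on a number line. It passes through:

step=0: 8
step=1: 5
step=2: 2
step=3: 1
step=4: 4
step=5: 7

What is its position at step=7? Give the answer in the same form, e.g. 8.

3

The value travels 3 per step and bounces off the walls at 0 and 8.
  step 6: 7 → 6
  step 7: 6 → 3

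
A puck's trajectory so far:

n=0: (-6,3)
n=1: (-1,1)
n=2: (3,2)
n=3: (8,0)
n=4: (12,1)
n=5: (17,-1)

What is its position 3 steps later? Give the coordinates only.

The moves between consecutive positions are (+5,-2), (+4,+1), (+5,-2), (+4,+1), (+5,-2); they repeat the 2-cycle [(+5,-2), (+4,+1)].
step 6: apply (+4,+1) → (21,0)
step 7: apply (+5,-2) → (26,-2)
step 8: apply (+4,+1) → (30,-1)

(30,-1)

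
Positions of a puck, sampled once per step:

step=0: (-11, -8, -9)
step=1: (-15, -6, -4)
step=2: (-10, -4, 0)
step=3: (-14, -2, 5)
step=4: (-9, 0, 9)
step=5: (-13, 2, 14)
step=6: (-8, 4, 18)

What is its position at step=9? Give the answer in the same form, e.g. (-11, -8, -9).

Differencing gives (-4, +2, +5), (+5, +2, +4), (-4, +2, +5), (+5, +2, +4), (-4, +2, +5), (+5, +2, +4). This is the pattern (-4, +2, +5), (+5, +2, +4) repeated.
step 7: apply (-4, +2, +5) → (-12, 6, 23)
step 8: apply (+5, +2, +4) → (-7, 8, 27)
step 9: apply (-4, +2, +5) → (-11, 10, 32)

(-11, 10, 32)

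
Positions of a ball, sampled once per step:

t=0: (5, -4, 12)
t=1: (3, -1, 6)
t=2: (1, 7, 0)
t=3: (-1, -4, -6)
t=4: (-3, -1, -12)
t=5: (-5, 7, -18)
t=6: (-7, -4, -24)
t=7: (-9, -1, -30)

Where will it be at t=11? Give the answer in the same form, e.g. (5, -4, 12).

The first coordinate changes by -2 each step, so at step 11 it is 5 + 11·(-2) = -17.
The second coordinate repeats the cycle [-4, -1, 7] with period 3; step 11 mod 3 = 2, giving 7.
The third coordinate changes by -6 each step, so at step 11 it is 12 + 11·(-6) = -54.

(-17, 7, -54)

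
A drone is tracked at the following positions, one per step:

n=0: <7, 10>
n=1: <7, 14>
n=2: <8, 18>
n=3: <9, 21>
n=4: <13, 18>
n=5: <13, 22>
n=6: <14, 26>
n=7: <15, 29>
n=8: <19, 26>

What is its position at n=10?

The moves between consecutive positions are <+0, +4>, <+1, +4>, <+1, +3>, <+4, -3>, <+0, +4>, <+1, +4>, <+1, +3>, <+4, -3>; they repeat the 4-cycle [<+0, +4>, <+1, +4>, <+1, +3>, <+4, -3>].
step 9: apply <+0, +4> → <19, 30>
step 10: apply <+1, +4> → <20, 34>

<20, 34>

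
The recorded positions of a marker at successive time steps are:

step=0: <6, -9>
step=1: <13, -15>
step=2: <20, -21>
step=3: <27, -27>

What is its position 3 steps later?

<48, -45>

Each step adds <+7, -6> to the position.
step 4: <27, -27> + <+7, -6> → <34, -33>
step 5: <34, -33> + <+7, -6> → <41, -39>
step 6: <41, -39> + <+7, -6> → <48, -45>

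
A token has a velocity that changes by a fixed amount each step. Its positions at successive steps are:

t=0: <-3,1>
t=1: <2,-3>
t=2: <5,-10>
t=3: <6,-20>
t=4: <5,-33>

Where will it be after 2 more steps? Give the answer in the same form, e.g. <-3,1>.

<-3,-68>

Successive displacements: <+5,-4>, <+3,-7>, <+1,-10>, <-1,-13> — each changes by <-2,-3>.
step 5: <5,-33> + <-3,-16> → <2,-49>
step 6: <2,-49> + <-5,-19> → <-3,-68>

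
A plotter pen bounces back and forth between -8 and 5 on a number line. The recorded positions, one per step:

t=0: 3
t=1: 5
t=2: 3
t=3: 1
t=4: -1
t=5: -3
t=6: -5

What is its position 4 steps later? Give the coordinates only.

The value reflects between -8 and 5, moving 2 per step.
  step 7: -5 → -7
  step 8: -7 → -7
  step 9: -7 → -5
  step 10: -5 → -3

-3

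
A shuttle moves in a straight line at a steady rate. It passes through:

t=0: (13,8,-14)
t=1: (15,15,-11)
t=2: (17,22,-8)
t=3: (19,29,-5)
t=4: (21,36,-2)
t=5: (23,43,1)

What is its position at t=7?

(27,57,7)

Constant displacement of (+2,+7,+3) per step.
step 6: (23,43,1) + (+2,+7,+3) → (25,50,4)
step 7: (25,50,4) + (+2,+7,+3) → (27,57,7)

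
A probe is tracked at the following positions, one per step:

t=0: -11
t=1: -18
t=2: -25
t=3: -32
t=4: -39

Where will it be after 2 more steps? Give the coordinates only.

Each step adds -7 to the position.
step 5: -39 − 7 → -46
step 6: -46 − 7 → -53

-53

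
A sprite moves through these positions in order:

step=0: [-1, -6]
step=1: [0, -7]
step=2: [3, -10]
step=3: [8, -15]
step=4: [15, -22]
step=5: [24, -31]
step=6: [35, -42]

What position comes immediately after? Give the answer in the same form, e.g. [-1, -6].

[48, -55]

Taking differences between consecutive positions: [+1, -1], [+3, -3], [+5, -5], [+7, -7], [+9, -9], [+11, -11]. These grow by [+2, -2] each step.
step 7: [35, -42] + [+13, -13] → [48, -55]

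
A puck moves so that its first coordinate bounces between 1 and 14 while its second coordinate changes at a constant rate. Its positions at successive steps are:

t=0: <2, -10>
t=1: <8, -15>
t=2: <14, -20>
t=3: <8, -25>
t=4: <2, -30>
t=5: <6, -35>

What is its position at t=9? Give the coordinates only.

<4, -55>

The first coordinate travels 6 per step and bounces off the walls at 1 and 14.
  step 6: 6 → 12
  step 7: 12 → 10
  step 8: 10 → 4
  step 9: 4 → 4
The second coordinate changes by -5 each step: at step 9 it is -55.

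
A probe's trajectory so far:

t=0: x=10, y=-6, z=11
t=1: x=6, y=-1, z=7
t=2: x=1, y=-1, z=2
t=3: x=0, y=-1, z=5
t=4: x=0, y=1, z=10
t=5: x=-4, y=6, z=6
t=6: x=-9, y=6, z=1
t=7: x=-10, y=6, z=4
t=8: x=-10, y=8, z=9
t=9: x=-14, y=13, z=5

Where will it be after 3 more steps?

Step-to-step displacements: (-4, +5, -4), (-5, +0, -5), (-1, +0, +3), (+0, +2, +5), (-4, +5, -4), (-5, +0, -5), (-1, +0, +3), (+0, +2, +5), (-4, +5, -4) — a repeating cycle of length 4.
step 10: apply (-5, +0, -5) → x=-19, y=13, z=0
step 11: apply (-1, +0, +3) → x=-20, y=13, z=3
step 12: apply (+0, +2, +5) → x=-20, y=15, z=8

x=-20, y=15, z=8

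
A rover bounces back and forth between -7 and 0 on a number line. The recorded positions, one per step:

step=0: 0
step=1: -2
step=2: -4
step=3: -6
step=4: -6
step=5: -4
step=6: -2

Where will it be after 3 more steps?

The value reflects between -7 and 0, moving 2 per step.
  step 7: -2 → 0
  step 8: 0 → -2
  step 9: -2 → -4

-4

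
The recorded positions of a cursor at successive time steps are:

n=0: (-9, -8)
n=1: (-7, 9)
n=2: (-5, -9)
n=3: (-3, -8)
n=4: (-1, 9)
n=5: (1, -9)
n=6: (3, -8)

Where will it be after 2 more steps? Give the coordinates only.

(7, -9)

The first coordinate changes by +2 each step, so at step 8 it is -9 + 8·(2) = 7.
The second coordinate repeats the cycle [-8, 9, -9] with period 3; step 8 mod 3 = 2, giving -9.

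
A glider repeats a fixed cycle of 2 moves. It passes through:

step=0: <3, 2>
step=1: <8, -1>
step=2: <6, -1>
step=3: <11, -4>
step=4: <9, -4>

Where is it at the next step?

<14, -7>

Differencing gives <+5, -3>, <-2, +0>, <+5, -3>, <-2, +0>. This is the pattern <+5, -3>, <-2, +0> repeated.
step 5: apply <+5, -3> → <14, -7>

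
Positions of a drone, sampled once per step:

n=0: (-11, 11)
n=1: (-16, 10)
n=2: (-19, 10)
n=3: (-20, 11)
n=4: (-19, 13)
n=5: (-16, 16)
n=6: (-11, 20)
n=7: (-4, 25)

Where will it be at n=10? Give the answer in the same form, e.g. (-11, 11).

First differences are (-5, -1), (-3, +0), (-1, +1), (+1, +2), (+3, +3), (+5, +4), (+7, +5); their common second difference is (+2, +1) (constant acceleration).
step 8: (-4, 25) + (+9, +6) → (5, 31)
step 9: (5, 31) + (+11, +7) → (16, 38)
step 10: (16, 38) + (+13, +8) → (29, 46)

(29, 46)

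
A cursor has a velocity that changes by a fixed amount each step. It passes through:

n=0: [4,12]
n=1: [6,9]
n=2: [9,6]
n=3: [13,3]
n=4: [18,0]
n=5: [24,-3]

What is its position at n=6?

First differences are [+2,-3], [+3,-3], [+4,-3], [+5,-3], [+6,-3]; their common second difference is [+1,+0] (constant acceleration).
step 6: [24,-3] + [+7,-3] → [31,-6]

[31,-6]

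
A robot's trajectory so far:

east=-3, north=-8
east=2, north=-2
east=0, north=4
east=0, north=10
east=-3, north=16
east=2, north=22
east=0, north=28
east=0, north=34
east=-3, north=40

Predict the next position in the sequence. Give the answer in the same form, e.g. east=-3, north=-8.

east=2, north=46

The east coordinate repeats the cycle [-3, 2, 0, 0] with period 4; step 9 mod 4 = 1, giving 2.
The north coordinate changes by +6 each step, so at step 9 it is -8 + 9·(6) = 46.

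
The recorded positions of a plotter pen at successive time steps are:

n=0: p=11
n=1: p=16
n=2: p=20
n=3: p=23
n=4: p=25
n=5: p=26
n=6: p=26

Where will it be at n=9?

First differences are +5, +4, +3, +2, +1, +0; their common second difference is -1 (constant acceleration).
step 7: 26 − 1 → p=25
step 8: 25 − 2 → p=23
step 9: 23 − 3 → p=20

p=20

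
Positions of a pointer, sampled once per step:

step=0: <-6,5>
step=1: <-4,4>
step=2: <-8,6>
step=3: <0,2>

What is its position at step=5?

<16,-6>

Consecutive displacements <+2,-1>, <-4,+2>, <+8,-4> scale by a factor of -2 each step.
step 4: <0,2> + <-16,+8> → <-16,10>
step 5: <-16,10> + <+32,-16> → <16,-6>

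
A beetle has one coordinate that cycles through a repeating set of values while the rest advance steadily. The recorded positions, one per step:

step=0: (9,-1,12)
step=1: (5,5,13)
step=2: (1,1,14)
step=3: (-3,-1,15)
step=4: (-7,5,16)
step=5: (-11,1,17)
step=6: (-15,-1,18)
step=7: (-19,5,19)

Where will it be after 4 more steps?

(-35,1,23)

First: linear, -4 per step → -35 at step 11.
Second: cycles through -1, 5, 1 every 3 steps. Step 11 lands at position 2 of the cycle → 1.
Third: linear, +1 per step → 23 at step 11.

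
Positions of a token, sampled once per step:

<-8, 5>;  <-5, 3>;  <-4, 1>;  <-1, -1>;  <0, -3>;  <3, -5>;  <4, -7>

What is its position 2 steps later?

<8, -11>

The moves between consecutive positions are <+3, -2>, <+1, -2>, <+3, -2>, <+1, -2>, <+3, -2>, <+1, -2>; they repeat the 2-cycle [<+3, -2>, <+1, -2>].
step 7: apply <+3, -2> → <7, -9>
step 8: apply <+1, -2> → <8, -11>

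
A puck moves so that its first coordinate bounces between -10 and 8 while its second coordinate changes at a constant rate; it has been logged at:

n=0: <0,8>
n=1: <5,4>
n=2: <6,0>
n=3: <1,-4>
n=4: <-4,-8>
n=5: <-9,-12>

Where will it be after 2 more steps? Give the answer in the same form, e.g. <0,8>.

The first coordinate travels 5 per step and bounces off the walls at -10 and 8.
  step 6: -9 → -6
  step 7: -6 → -1
The second coordinate changes by -4 each step: at step 7 it is -20.

<-1,-20>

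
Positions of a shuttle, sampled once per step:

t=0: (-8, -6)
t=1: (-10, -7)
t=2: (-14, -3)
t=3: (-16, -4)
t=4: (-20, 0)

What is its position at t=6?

(-26, 3)

Step-to-step displacements: (-2, -1), (-4, +4), (-2, -1), (-4, +4) — a repeating cycle of length 2.
step 5: apply (-2, -1) → (-22, -1)
step 6: apply (-4, +4) → (-26, 3)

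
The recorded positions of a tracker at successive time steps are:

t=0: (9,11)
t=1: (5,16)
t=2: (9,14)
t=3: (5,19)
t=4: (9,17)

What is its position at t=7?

Step-to-step displacements: (-4,+5), (+4,-2), (-4,+5), (+4,-2) — a repeating cycle of length 2.
step 5: apply (-4,+5) → (5,22)
step 6: apply (+4,-2) → (9,20)
step 7: apply (-4,+5) → (5,25)

(5,25)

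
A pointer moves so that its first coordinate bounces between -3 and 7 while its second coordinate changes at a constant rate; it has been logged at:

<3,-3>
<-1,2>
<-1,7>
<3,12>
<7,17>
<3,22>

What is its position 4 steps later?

<7,42>

The first coordinate reflects between -3 and 7, moving 4 per step.
  step 6: 3 → -1
  step 7: -1 → -1
  step 8: -1 → 3
  step 9: 3 → 7
The second coordinate changes by +5 each step: at step 9 it is 42.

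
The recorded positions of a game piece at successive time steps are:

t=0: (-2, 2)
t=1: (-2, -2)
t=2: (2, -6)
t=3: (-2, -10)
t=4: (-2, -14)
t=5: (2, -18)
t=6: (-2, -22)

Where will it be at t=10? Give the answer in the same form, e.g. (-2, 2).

The first coordinate repeats the cycle [-2, -2, 2] with period 3; step 10 mod 3 = 1, giving -2.
The second coordinate changes by -4 each step, so at step 10 it is 2 + 10·(-4) = -38.

(-2, -38)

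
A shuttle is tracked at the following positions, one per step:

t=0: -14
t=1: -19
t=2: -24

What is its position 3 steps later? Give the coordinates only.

Constant displacement of -5 per step.
step 3: -24 − 5 → -29
step 4: -29 − 5 → -34
step 5: -34 − 5 → -39

-39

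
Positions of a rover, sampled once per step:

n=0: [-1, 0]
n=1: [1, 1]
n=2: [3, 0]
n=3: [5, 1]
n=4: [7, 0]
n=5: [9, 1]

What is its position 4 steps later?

The first coordinate changes by +2 each step, so at step 9 it is -1 + 9·(2) = 17.
The second coordinate repeats the cycle [0, 1] with period 2; step 9 mod 2 = 1, giving 1.

[17, 1]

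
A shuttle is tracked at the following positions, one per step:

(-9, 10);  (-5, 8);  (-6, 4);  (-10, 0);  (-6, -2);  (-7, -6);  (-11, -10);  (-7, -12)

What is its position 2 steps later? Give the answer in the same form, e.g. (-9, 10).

(-12, -20)

The moves between consecutive positions are (+4, -2), (-1, -4), (-4, -4), (+4, -2), (-1, -4), (-4, -4), (+4, -2); they repeat the 3-cycle [(+4, -2), (-1, -4), (-4, -4)].
step 8: apply (-1, -4) → (-8, -16)
step 9: apply (-4, -4) → (-12, -20)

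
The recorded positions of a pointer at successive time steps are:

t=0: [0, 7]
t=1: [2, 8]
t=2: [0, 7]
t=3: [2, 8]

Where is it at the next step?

[0, 7]

The jumps are [+2, +1], [-2, -1], [+2, +1] — a geometric progression with ratio -1.
step 4: [2, 8] + [-2, -1] → [0, 7]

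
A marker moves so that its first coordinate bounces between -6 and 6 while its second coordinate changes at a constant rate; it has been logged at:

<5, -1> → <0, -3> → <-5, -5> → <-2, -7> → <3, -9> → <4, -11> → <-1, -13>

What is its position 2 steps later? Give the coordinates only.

<-1, -17>

The first coordinate reflects between -6 and 6, moving 5 per step.
  step 7: -1 → -6
  step 8: -6 → -1
The second coordinate changes by -2 each step: at step 8 it is -17.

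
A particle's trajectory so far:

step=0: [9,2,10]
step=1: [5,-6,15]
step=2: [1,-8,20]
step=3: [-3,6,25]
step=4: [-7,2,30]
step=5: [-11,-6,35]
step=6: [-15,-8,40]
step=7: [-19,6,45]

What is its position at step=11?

First: linear, -4 per step → -35 at step 11.
Second: cycles through 2, -6, -8, 6 every 4 steps. Step 11 lands at position 3 of the cycle → 6.
Third: linear, +5 per step → 65 at step 11.

[-35,6,65]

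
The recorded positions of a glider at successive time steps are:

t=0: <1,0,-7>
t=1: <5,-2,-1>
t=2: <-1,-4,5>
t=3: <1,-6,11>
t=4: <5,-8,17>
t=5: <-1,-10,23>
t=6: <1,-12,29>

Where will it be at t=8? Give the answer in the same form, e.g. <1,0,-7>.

<-1,-16,41>

First: cycles through 1, 5, -1 every 3 steps. Step 8 lands at position 2 of the cycle → -1.
Second: linear, -2 per step → -16 at step 8.
Third: linear, +6 per step → 41 at step 8.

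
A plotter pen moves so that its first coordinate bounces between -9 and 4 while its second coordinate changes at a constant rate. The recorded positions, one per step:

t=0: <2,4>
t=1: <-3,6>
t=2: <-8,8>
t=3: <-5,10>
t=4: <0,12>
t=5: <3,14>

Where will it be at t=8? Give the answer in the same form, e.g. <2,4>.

The first coordinate travels 5 per step and bounces off the walls at -9 and 4.
  step 6: 3 → -2
  step 7: -2 → -7
  step 8: -7 → -6
The second coordinate changes by +2 each step: at step 8 it is 20.

<-6,20>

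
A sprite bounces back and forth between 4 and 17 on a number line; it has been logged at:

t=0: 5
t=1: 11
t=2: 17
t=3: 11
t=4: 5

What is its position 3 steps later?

The value travels 6 per step and bounces off the walls at 4 and 17.
  step 5: 5 → 9
  step 6: 9 → 15
  step 7: 15 → 13

13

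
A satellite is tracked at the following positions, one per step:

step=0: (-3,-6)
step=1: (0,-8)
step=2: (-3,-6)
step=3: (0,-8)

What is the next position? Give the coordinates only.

(-3,-6)

The jumps are (+3,-2), (-3,+2), (+3,-2) — a geometric progression with ratio -1.
step 4: (0,-8) + (-3,+2) → (-3,-6)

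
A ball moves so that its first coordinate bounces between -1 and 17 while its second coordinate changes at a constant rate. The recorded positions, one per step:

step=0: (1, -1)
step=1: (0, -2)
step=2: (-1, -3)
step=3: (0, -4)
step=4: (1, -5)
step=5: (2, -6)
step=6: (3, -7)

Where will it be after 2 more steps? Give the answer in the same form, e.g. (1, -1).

The first coordinate reflects between -1 and 17, moving 1 per step.
  step 7: 3 → 4
  step 8: 4 → 5
The second coordinate changes by -1 each step: at step 8 it is -9.

(5, -9)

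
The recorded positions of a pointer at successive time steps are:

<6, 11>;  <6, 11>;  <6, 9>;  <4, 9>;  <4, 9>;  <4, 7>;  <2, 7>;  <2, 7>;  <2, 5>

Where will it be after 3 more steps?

Differencing gives <+0, +0>, <+0, -2>, <-2, +0>, <+0, +0>, <+0, -2>, <-2, +0>, <+0, +0>, <+0, -2>. This is the pattern <+0, +0>, <+0, -2>, <-2, +0> repeated.
step 9: apply <-2, +0> → <0, 5>
step 10: apply <+0, +0> → <0, 5>
step 11: apply <+0, -2> → <0, 3>

<0, 3>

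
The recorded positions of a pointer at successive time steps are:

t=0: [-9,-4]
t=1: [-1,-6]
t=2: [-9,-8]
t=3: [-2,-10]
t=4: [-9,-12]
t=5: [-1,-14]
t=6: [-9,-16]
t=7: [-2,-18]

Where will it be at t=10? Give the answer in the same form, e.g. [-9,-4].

First: cycles through -9, -1, -9, -2 every 4 steps. Step 10 lands at position 2 of the cycle → -9.
Second: linear, -2 per step → -24 at step 10.

[-9,-24]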